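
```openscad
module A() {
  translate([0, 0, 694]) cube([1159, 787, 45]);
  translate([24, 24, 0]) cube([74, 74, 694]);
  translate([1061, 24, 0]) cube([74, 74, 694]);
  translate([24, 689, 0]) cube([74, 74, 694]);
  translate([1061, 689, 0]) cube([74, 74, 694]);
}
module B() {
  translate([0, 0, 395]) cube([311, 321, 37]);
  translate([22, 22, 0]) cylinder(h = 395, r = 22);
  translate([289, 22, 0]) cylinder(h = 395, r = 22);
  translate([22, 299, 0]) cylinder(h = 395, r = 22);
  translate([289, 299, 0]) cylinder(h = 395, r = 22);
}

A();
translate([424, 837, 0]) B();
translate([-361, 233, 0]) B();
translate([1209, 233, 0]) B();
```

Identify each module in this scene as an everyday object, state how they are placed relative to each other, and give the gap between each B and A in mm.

A is a table. B is a stool. Three stools sit around the table at the +y, −x, +x sides. The gap between each stool and the table is 50 mm.

Each stool's nearest face is 50 mm from the table's bounding box.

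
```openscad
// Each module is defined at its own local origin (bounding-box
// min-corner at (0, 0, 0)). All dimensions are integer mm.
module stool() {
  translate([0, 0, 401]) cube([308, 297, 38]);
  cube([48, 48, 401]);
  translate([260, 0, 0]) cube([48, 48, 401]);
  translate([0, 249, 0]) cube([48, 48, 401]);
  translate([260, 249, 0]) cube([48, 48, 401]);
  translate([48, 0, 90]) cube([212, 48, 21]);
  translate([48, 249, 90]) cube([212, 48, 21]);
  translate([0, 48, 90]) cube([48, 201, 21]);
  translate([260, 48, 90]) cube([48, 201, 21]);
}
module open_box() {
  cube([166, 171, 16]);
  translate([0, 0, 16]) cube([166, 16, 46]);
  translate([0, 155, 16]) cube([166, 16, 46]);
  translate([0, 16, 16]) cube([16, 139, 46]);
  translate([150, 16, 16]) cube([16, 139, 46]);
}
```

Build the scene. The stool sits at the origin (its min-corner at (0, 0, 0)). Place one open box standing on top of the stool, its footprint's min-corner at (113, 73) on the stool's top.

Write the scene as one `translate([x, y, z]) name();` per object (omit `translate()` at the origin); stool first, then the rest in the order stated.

stool();
translate([113, 73, 439]) open_box();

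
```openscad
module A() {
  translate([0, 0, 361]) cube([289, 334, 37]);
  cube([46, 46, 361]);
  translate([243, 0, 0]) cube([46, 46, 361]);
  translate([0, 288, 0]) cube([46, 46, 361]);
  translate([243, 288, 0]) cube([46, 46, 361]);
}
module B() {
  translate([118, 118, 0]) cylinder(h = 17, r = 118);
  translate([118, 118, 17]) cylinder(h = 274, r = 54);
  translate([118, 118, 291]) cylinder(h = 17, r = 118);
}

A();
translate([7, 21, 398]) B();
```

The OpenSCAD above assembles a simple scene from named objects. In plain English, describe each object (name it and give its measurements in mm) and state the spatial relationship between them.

A is a four-legged stool. The seat is a 289×334×37 mm slab whose top surface is at z = 398 mm; four square legs, each 46×46 mm in cross-section, run from the floor (z = 0) to the underside of the seat, each flush with a corner of the seat.

B is a spool: two coaxial disc flanges of radius 118 mm and thickness 17 mm, joined by a core cylinder of radius 54 mm and height 274 mm. The lower flange rests on z = 0 and the three cylinders share a vertical axis.

The spool is on top of the stool.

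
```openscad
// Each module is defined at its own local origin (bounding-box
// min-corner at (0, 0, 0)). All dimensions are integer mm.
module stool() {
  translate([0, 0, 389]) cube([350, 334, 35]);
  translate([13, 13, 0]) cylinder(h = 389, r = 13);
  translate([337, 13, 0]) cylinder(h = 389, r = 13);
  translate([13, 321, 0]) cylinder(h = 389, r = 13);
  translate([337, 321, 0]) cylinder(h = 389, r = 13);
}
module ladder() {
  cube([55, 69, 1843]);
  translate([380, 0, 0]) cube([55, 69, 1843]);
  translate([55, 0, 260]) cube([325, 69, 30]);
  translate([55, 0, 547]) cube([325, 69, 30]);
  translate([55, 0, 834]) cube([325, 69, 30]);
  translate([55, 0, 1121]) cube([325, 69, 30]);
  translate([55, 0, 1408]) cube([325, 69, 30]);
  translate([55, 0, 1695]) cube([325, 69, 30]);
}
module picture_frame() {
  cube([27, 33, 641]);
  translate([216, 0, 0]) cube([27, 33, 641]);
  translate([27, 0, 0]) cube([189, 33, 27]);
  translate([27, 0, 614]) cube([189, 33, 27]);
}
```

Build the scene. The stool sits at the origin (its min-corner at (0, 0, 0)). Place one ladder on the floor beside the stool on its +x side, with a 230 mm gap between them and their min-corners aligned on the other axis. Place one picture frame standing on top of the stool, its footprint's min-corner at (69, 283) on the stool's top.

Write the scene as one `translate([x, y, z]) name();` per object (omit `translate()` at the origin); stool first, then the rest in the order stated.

stool();
translate([580, 0, 0]) ladder();
translate([69, 283, 424]) picture_frame();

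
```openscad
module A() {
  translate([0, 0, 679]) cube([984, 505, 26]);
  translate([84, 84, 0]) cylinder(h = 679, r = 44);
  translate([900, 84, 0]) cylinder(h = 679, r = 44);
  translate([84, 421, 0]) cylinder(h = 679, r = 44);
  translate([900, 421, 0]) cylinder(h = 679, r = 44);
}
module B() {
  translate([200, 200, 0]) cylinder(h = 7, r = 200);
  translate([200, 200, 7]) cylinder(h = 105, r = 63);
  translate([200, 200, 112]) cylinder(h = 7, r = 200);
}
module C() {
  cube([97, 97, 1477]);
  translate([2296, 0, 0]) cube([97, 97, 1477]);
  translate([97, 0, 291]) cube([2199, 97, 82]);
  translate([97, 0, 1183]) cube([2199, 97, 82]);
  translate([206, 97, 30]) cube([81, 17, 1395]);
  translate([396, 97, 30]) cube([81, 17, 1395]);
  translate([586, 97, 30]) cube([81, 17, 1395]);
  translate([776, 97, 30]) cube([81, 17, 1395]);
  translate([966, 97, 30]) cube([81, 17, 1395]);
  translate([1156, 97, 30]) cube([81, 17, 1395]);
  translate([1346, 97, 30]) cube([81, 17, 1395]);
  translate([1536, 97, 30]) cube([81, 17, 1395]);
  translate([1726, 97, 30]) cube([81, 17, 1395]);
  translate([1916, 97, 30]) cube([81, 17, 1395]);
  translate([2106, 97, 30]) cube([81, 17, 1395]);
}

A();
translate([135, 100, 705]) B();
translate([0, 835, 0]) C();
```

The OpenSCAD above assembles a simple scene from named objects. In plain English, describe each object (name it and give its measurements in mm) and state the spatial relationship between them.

A is a rectangular dining table. The top is 984×505×26 mm with its upper surface at z = 705 mm. It stands on four round legs of 88 mm diameter, each leg's bounding box inset 40 mm from the nearest pair of top edges, running from the floor to the underside of the top.

B is a spool: two coaxial disc flanges of radius 200 mm and thickness 7 mm, joined by a core cylinder of radius 63 mm and height 105 mm. The lower flange rests on z = 0 and the three cylinders share a vertical axis.

C is a fence section. Two 97×97 mm posts, 1477 mm tall, stand on the floor with a clear span of 2199 mm between their inner faces. Two horizontal rails of 97×82 mm section span the gap between the posts with their undersides at z = 291 mm and z = 1183 mm, flush with the posts' −y face. 11 pickets, each 81 mm wide, 17 mm thick and 1395 mm tall, are fixed to the +y face of the rails with their bottoms at z = 30 mm, evenly spaced across the span with equal gaps (rounded down to the nearest mm) at the −x end and between each pair — any rounding remainder accumulates at the +x end.

The spool is on top of the table. The fence section is on the floor beside the table on its +y side.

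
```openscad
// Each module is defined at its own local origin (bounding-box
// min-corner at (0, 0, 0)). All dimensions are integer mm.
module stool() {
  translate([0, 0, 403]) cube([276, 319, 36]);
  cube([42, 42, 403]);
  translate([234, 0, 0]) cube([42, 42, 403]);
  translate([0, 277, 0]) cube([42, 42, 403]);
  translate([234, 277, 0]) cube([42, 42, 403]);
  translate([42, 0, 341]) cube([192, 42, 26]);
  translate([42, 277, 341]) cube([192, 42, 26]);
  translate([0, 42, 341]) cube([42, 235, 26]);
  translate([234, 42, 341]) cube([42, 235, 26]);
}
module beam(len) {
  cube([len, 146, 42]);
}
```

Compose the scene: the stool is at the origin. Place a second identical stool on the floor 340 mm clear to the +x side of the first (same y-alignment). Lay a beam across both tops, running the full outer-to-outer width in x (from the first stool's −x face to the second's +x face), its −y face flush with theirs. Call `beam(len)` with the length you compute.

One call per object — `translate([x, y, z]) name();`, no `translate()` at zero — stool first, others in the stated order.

stool();
translate([616, 0, 0]) stool();
translate([0, 0, 439]) beam(892);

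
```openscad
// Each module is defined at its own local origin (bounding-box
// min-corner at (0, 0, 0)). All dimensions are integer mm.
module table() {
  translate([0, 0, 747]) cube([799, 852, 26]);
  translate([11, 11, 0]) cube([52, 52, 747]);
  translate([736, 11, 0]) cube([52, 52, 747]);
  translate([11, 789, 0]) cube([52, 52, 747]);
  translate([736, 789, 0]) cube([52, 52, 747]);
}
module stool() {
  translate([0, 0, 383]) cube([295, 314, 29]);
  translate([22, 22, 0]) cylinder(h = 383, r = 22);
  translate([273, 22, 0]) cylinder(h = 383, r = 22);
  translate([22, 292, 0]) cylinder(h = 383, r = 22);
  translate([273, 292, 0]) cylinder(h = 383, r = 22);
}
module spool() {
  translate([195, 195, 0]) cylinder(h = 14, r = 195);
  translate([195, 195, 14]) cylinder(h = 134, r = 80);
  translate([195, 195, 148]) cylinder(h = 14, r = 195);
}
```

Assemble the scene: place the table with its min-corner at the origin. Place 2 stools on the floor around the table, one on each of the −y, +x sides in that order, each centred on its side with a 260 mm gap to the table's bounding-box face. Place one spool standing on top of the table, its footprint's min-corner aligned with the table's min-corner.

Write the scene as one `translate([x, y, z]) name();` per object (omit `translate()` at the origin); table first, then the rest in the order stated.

table();
translate([252, -574, 0]) stool();
translate([1059, 269, 0]) stool();
translate([0, 0, 773]) spool();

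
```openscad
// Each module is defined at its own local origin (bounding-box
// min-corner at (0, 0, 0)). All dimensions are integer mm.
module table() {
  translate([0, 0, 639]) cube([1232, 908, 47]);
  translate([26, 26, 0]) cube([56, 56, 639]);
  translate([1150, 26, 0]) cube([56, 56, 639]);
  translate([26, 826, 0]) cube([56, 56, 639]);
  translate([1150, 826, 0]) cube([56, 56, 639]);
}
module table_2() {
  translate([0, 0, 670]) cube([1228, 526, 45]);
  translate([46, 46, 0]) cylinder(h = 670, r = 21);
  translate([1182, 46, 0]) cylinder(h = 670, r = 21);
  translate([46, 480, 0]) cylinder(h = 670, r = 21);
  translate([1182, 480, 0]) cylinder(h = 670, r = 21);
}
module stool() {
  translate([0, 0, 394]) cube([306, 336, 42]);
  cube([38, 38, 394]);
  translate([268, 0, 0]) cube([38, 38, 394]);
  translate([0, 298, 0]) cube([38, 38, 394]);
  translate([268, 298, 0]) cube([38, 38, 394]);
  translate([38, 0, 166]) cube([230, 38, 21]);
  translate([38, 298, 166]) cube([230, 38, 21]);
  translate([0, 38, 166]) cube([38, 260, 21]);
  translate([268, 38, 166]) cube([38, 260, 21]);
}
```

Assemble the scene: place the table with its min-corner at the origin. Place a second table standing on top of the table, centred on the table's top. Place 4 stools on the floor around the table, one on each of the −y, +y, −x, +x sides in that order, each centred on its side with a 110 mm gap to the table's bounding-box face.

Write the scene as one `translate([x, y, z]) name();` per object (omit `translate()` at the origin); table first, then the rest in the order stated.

table();
translate([2, 191, 686]) table_2();
translate([463, -446, 0]) stool();
translate([463, 1018, 0]) stool();
translate([-416, 286, 0]) stool();
translate([1342, 286, 0]) stool();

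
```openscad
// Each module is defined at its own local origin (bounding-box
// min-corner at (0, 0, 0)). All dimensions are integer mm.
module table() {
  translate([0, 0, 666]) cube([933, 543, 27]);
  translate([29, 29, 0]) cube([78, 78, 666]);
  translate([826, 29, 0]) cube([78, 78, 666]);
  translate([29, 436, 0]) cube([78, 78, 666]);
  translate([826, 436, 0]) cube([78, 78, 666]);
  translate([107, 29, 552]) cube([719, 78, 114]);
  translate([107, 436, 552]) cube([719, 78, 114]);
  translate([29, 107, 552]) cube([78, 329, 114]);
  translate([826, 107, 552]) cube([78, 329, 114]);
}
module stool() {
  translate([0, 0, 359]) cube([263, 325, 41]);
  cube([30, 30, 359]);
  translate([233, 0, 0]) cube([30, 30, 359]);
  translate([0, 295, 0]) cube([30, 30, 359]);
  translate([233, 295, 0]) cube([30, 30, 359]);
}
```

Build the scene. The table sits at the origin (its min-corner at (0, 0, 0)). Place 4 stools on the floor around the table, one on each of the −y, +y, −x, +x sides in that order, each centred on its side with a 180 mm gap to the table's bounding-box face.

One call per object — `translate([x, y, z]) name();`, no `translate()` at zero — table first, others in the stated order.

table();
translate([335, -505, 0]) stool();
translate([335, 723, 0]) stool();
translate([-443, 109, 0]) stool();
translate([1113, 109, 0]) stool();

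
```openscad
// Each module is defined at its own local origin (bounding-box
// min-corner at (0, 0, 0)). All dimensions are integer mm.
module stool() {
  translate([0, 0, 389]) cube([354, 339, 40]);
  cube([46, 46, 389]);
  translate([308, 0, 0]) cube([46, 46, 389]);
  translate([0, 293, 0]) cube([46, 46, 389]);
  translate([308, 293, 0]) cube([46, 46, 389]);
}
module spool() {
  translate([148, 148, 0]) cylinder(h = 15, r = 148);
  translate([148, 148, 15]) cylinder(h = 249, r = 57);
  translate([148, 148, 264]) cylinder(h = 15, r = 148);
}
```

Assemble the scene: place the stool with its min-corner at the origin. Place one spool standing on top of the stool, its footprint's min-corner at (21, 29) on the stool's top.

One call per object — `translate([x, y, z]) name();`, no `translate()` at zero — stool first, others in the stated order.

stool();
translate([21, 29, 429]) spool();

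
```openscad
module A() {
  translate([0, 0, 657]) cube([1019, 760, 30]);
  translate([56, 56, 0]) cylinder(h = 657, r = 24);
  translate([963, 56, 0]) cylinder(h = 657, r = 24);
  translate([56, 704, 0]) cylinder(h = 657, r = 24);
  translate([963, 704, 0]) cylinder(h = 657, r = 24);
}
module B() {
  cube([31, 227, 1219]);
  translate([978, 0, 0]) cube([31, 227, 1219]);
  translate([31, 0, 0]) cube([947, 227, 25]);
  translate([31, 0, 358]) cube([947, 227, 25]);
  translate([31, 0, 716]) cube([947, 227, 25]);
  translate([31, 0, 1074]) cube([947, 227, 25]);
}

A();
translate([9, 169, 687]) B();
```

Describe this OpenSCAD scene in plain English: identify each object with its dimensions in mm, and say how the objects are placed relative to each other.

A is a table with a 1019×760 mm rectangular top, 30 mm thick, top surface at z = 687 mm, supported by four round legs of 48 mm diameter, each leg's bounding box inset 32 mm from the nearest pair of top edges, running from the floor.

B is a bookshelf 1009 mm wide overall, 227 mm deep and 1219 mm tall. The two sides are 31 mm thick vertical panels. 4 horizontal shelves of 25 mm thickness span between the inner faces of the sides; the lowest shelf sits on the floor and shelves are stacked with a clear vertical gap of 333 mm between each pair.

The bookshelf is on top of the table.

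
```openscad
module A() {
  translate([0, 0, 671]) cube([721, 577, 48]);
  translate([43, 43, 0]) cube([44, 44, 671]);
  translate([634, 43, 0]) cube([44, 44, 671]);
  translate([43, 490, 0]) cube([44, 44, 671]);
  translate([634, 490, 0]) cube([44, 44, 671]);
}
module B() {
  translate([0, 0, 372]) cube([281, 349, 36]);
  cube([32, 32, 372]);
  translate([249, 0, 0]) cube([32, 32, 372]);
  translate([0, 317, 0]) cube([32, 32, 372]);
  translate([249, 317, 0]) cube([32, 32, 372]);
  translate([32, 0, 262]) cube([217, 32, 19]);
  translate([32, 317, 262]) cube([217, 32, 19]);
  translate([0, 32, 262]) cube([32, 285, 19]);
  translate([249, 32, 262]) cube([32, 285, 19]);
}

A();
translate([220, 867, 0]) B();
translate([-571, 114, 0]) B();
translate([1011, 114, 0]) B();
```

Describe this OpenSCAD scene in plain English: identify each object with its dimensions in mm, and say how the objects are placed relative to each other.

A is a table with a 721×577 mm rectangular top, 48 mm thick, top surface at z = 719 mm, supported by four 44×44 mm square legs, each inset 43 mm from the nearest pair of top edges, running from the floor.

B is a four-legged stool. The seat is 281×349 mm, 36 mm thick, top at z = 408 mm. It stands on four square legs, each 32×32 mm in cross-section, from z = 0 to the seat underside, each flush with a corner of the seat. Four stretchers, 32 mm wide and 19 mm tall, connect adjacent legs with their undersides at z = 262 mm, each running between the inner faces of the legs it joins and aligned with the legs' outer faces on the other axis.

Three stools sit around the table at the +y, −x, +x sides.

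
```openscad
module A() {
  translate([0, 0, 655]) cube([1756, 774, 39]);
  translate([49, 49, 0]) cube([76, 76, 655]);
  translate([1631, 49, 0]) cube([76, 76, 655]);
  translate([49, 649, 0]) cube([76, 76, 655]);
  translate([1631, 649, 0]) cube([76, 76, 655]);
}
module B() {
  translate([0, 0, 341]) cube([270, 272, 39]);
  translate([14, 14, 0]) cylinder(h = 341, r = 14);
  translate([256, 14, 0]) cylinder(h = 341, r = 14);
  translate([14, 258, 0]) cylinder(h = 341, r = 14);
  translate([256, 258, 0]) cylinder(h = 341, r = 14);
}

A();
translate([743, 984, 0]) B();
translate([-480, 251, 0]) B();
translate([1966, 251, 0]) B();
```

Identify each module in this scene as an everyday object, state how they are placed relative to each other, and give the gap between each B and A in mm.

A is a table. B is a stool. Three stools sit around the table at the +y, −x, +x sides. The gap between each stool and the table is 210 mm.

Each stool's nearest face is 210 mm from the table's bounding box.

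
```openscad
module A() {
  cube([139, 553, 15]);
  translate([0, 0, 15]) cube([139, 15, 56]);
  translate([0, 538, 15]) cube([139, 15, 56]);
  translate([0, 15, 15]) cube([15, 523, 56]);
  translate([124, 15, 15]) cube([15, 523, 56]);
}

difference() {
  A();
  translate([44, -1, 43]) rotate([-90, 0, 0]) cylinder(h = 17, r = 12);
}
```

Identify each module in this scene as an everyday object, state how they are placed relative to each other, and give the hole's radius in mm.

A is an open box. The open box has a circular hole through its front wall. The hole's radius is 12 mm.

The subtracted cylinder has r = 12 mm.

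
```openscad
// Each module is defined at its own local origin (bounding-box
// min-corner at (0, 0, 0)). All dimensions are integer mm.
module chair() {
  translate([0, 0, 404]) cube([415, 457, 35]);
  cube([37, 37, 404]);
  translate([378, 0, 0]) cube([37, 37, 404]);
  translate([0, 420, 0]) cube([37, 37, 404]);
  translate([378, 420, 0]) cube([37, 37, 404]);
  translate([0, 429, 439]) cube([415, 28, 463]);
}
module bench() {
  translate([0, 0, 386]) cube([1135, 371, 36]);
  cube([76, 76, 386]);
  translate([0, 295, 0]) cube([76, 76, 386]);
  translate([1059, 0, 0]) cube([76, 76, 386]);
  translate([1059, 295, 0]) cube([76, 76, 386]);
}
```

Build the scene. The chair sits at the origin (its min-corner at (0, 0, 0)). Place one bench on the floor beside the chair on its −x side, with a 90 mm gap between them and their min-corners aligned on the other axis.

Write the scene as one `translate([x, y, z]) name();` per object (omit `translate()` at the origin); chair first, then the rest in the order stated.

chair();
translate([-1225, 0, 0]) bench();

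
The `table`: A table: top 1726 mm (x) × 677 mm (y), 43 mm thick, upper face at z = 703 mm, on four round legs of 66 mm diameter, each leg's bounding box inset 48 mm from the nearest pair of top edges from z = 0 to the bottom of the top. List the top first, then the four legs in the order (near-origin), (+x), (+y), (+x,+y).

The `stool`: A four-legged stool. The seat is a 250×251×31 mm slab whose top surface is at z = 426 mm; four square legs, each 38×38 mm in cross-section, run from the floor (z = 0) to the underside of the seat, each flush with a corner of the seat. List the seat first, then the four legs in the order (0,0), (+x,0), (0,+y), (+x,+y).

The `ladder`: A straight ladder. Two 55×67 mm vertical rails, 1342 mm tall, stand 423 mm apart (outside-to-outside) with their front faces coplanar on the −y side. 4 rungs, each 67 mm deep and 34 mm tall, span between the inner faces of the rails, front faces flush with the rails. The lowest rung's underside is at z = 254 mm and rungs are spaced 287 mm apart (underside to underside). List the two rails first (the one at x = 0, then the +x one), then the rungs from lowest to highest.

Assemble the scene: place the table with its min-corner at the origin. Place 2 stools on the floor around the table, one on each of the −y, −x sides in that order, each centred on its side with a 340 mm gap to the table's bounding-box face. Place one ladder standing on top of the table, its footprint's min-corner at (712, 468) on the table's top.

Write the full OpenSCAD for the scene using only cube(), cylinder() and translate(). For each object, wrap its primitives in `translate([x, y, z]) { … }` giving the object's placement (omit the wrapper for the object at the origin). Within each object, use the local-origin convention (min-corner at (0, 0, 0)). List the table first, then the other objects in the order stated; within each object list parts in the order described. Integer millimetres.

translate([0, 0, 660]) cube([1726, 677, 43]);
translate([81, 81, 0]) cylinder(h = 660, r = 33);
translate([1645, 81, 0]) cylinder(h = 660, r = 33);
translate([81, 596, 0]) cylinder(h = 660, r = 33);
translate([1645, 596, 0]) cylinder(h = 660, r = 33);
translate([738, -591, 0]) {
  translate([0, 0, 395]) cube([250, 251, 31]);
  cube([38, 38, 395]);
  translate([212, 0, 0]) cube([38, 38, 395]);
  translate([0, 213, 0]) cube([38, 38, 395]);
  translate([212, 213, 0]) cube([38, 38, 395]);
}
translate([-590, 213, 0]) {
  translate([0, 0, 395]) cube([250, 251, 31]);
  cube([38, 38, 395]);
  translate([212, 0, 0]) cube([38, 38, 395]);
  translate([0, 213, 0]) cube([38, 38, 395]);
  translate([212, 213, 0]) cube([38, 38, 395]);
}
translate([712, 468, 703]) {
  cube([55, 67, 1342]);
  translate([368, 0, 0]) cube([55, 67, 1342]);
  translate([55, 0, 254]) cube([313, 67, 34]);
  translate([55, 0, 541]) cube([313, 67, 34]);
  translate([55, 0, 828]) cube([313, 67, 34]);
  translate([55, 0, 1115]) cube([313, 67, 34]);
}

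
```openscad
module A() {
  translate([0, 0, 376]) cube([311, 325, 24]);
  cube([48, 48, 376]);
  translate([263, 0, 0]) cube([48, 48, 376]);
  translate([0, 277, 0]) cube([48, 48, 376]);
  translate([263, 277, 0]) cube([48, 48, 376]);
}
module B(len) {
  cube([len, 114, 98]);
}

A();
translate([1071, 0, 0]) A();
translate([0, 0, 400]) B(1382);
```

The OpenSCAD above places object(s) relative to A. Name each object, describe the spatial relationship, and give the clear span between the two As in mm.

A is a stool. B is a beam. A beam spans the tops of two stools. The clear span between the two stools is 760 mm.

Second stool starts at x = 1071; first ends at x = 311; clear span = 1071 − 311 = 760 mm.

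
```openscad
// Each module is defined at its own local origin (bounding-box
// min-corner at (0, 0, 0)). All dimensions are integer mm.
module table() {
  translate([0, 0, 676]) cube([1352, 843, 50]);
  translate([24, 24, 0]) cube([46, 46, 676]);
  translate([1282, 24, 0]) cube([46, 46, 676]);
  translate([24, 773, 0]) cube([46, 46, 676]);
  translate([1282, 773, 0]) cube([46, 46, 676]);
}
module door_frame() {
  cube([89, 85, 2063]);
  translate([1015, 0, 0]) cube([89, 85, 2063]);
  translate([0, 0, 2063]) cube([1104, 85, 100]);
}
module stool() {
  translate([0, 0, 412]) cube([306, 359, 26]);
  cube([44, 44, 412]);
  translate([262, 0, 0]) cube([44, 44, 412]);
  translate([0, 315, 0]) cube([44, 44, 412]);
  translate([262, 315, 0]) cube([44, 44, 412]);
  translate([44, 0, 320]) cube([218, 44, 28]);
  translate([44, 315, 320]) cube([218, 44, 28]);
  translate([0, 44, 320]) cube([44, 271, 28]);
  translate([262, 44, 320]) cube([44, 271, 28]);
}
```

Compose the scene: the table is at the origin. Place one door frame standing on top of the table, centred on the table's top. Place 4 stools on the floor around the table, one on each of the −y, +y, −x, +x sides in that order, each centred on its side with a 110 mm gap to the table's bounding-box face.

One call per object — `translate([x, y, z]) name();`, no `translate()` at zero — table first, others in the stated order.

table();
translate([124, 379, 726]) door_frame();
translate([523, -469, 0]) stool();
translate([523, 953, 0]) stool();
translate([-416, 242, 0]) stool();
translate([1462, 242, 0]) stool();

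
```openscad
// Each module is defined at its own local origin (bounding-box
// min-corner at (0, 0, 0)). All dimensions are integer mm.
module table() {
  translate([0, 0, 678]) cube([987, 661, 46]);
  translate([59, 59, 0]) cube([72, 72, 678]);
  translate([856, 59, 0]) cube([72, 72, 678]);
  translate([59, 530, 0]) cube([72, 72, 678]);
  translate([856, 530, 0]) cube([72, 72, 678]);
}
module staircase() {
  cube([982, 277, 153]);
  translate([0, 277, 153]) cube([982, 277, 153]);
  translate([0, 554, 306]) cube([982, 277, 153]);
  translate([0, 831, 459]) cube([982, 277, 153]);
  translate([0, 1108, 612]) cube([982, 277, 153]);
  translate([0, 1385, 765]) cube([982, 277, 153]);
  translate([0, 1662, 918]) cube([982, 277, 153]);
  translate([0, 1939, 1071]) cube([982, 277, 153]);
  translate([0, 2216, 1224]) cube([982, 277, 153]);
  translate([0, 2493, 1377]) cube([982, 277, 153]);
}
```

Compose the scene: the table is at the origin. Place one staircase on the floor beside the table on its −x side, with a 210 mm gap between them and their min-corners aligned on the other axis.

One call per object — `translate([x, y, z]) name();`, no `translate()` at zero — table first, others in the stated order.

table();
translate([-1192, 0, 0]) staircase();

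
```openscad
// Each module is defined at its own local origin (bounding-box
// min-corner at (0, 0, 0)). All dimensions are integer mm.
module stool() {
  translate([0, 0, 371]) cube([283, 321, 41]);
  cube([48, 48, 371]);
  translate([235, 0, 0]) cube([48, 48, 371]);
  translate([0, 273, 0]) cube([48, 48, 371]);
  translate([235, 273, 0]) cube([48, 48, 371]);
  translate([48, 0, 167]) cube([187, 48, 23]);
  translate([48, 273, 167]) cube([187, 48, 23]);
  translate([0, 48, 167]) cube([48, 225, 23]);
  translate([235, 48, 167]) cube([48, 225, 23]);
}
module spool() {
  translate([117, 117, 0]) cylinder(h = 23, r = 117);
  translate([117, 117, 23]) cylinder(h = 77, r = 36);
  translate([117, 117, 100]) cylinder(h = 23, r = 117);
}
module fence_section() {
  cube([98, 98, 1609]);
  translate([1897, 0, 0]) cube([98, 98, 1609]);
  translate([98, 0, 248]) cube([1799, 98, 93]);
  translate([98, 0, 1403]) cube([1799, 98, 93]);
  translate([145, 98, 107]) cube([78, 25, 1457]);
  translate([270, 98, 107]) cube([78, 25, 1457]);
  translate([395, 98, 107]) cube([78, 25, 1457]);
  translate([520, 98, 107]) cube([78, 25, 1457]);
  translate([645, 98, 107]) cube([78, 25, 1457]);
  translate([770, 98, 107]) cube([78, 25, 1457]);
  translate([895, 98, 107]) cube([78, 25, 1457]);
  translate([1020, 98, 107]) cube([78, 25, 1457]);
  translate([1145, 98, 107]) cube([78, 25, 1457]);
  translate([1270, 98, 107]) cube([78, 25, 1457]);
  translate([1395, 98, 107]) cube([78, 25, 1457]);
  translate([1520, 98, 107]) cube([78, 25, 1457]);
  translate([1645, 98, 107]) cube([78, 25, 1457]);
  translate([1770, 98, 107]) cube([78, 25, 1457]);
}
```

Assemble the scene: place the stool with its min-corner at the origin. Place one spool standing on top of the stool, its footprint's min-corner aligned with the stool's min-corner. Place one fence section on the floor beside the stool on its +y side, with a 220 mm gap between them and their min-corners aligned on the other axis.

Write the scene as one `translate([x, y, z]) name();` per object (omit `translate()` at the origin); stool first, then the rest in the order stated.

stool();
translate([0, 0, 412]) spool();
translate([0, 541, 0]) fence_section();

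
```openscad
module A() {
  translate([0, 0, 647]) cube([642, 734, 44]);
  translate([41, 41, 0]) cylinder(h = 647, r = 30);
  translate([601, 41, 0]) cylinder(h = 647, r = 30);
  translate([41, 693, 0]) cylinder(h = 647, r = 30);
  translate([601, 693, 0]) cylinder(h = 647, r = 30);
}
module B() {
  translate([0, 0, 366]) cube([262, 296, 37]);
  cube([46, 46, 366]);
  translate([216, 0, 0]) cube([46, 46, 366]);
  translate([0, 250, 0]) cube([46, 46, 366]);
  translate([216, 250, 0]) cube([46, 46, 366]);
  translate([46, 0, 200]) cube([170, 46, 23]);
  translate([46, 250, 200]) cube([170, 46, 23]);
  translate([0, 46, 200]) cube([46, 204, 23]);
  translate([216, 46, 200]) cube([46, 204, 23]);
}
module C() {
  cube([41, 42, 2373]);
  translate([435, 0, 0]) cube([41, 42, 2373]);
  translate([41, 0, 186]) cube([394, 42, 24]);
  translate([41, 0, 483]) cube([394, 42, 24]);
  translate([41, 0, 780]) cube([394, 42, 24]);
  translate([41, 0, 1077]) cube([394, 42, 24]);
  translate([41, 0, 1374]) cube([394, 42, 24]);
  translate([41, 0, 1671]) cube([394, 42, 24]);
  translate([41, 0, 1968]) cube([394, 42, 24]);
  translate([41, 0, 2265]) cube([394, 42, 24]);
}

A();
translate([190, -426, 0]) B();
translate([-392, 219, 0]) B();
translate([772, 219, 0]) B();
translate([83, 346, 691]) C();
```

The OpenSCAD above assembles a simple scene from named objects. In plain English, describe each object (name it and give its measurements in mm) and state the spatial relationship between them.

A is a table: top 642 mm (x) × 734 mm (y), 44 mm thick, upper face at z = 691 mm, on four round legs of 60 mm diameter, each leg's bounding box inset 11 mm from the nearest pair of top edges, running from z = 0 to the bottom of the top.

B is a four-legged stool. The seat is 262×296 mm, 37 mm thick, top at z = 403 mm. It stands on four square legs, each 46×46 mm in cross-section, from z = 0 to the seat underside, each flush with a corner of the seat. Four stretchers, 46 mm wide and 23 mm tall, connect adjacent legs with their undersides at z = 200 mm, each running between the inner faces of the legs it joins and aligned with the legs' outer faces on the other axis.

C is a wooden ladder with two side rails of 41×42 mm section and 2373 mm height, set 476 mm apart overall. Between them run 8 rectangular rungs (42 mm deep, 24 mm thick), front faces flush with the rails' −y face. The bottom of the first rung is 186 mm above the floor and each subsequent rung is 297 mm higher than the one below.

Three stools sit around the table at the −y, −x, +x sides. The ladder is on top of the table, centred.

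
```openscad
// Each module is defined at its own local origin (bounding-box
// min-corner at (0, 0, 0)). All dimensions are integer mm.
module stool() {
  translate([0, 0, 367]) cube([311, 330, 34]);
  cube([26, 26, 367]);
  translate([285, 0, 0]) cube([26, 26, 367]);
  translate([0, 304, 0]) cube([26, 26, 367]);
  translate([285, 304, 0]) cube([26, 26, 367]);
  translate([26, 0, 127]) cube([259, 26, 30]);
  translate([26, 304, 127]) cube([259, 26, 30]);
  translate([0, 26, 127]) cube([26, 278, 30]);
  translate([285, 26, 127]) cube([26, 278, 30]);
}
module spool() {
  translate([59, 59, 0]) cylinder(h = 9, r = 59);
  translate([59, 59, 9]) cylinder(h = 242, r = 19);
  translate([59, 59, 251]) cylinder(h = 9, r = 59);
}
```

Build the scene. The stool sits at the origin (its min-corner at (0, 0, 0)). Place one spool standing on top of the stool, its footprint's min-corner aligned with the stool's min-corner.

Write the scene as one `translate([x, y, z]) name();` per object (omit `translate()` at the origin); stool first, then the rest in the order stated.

stool();
translate([0, 0, 401]) spool();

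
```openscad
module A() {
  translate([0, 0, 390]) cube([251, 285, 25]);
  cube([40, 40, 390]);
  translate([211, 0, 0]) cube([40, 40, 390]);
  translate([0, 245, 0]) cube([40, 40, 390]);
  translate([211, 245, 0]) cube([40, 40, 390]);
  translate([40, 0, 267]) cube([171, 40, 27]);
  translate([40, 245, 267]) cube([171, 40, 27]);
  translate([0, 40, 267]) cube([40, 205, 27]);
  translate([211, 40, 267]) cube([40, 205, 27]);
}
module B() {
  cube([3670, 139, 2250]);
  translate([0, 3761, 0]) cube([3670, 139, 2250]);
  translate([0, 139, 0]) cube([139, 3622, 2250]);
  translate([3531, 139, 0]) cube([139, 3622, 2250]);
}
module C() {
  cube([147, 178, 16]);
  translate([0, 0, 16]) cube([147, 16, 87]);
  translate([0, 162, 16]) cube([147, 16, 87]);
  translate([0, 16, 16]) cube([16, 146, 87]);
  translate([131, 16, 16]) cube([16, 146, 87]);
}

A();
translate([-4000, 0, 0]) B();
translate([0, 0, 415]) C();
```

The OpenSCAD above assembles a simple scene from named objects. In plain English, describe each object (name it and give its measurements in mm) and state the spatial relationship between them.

A is a simple wooden stool: a rectangular seat 251 mm (x) by 285 mm (y), 25 mm thick, top face at z = 415 mm, on four square legs, each 40×40 mm in cross-section. The legs rest on z = 0, each flush with a corner of the seat. Four stretchers, 40 mm wide and 27 mm tall, connect adjacent legs with their undersides at z = 267 mm, each running between the inner faces of the legs it joins and aligned with the legs' outer faces on the other axis.

B is the wall frame of a small rectangular building: four walls, each 2250 mm tall and 139 mm thick, enclosing a footprint 3670 mm (x) by 3900 mm (y) outside-to-outside, with no floor or roof. The front and back walls (the −y and +y sides) span the full width; the two side walls fit between them.

C is an open-topped rectangular box: outside dimensions 147×178×103 mm, with a uniform wall and base thickness of 16 mm. The base is a full 147×178 slab on the floor; four walls sit on top of the base. The front and back walls (the −y and +y sides) span the full width; the two side walls fit between them.

The house frame is on the floor beside the stool on its −x side. The open box is on top of the stool.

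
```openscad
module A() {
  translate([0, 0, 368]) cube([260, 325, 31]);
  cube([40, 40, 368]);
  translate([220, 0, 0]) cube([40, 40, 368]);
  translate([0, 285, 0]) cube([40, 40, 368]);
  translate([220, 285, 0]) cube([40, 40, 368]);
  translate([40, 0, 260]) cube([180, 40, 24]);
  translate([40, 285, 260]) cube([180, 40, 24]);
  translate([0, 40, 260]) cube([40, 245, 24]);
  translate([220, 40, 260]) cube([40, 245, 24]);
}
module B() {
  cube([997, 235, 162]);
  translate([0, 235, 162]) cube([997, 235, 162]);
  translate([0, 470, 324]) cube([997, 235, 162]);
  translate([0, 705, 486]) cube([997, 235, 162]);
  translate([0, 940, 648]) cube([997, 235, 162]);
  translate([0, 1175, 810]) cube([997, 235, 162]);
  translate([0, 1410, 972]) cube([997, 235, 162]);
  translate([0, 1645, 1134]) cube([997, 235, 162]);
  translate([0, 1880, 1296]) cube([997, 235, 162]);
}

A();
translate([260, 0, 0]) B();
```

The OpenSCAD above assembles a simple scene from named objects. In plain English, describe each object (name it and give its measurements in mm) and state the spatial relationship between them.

A is a four-legged stool. The seat is 260×325 mm, 31 mm thick, top at z = 399 mm. It stands on four square legs, each 40×40 mm in cross-section, from z = 0 to the seat underside, each flush with a corner of the seat. Four stretchers, 40 mm wide and 24 mm tall, connect adjacent legs with their undersides at z = 260 mm, each running between the inner faces of the legs it joins and aligned with the legs' outer faces on the other axis.

B is a run of 9 identical solid stair steps. Each tread is 997×235 mm and each step block is 162 mm high. Step 1 rests on the floor; step k is offset from step 1 by (k−1)×235 mm in y and (k−1)×162 mm in z.

The staircase is against the stool's +x side, with their −y faces flush.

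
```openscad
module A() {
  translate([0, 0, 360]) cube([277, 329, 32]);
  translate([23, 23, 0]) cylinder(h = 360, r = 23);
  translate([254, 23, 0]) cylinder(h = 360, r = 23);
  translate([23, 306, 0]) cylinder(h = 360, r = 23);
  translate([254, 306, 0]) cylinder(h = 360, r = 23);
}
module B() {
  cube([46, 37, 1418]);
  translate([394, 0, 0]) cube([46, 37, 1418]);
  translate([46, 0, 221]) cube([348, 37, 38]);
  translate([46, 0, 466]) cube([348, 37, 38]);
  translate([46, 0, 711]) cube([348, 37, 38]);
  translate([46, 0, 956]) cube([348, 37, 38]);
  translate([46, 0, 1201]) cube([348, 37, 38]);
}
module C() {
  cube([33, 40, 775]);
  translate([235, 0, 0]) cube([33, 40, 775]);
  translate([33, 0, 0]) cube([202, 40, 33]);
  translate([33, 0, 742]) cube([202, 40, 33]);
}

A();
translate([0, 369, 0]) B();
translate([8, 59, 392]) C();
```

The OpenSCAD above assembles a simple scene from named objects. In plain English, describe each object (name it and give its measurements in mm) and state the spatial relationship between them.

A is a four-legged stool. The seat is a 277×329×32 mm slab whose top surface is at z = 392 mm; four round legs, each 46 mm in diameter, run from the floor (z = 0) to the underside of the seat, each leg's axis is inset half a diameter from the nearest pair of seat edges (so the leg's bounding box is flush with the corner).

B is a straight ladder. Two 46×37 mm vertical rails, 1418 mm tall, stand 440 mm apart (outside-to-outside) with their front faces coplanar on the −y side. 5 rungs, each 37 mm deep and 38 mm tall, span between the inner faces of the rails, front faces flush with the rails. The lowest rung's underside is at z = 221 mm and rungs are spaced 245 mm apart (underside to underside).

C is a picture frame with a 202×709 mm rectangular opening (x by z) and a uniform 33 mm border on every side. Frame depth is 40 mm along y. It is built from two vertical stiles running the full outside height and two horizontal rails spanning the gap between the stiles.

The ladder is on the floor beside the stool on its +y side. The picture frame is on top of the stool.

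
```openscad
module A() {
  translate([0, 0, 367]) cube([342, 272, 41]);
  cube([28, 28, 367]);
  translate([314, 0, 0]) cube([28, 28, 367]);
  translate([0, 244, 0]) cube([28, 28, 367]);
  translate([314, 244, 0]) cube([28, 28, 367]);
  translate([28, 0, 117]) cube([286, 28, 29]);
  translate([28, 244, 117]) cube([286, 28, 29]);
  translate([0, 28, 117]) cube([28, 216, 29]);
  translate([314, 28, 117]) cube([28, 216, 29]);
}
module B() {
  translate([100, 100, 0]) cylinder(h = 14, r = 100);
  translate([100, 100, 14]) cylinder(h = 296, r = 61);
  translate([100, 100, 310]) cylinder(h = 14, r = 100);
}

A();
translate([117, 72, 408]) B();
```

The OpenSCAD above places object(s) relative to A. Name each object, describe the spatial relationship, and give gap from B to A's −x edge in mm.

The spool's min-x is at 117; the stool's min-x is 0; gap = 117 mm.

A is a stool. B is a spool. The spool is on top of the stool. The gap from the spool to the stool's −x edge is 117 mm.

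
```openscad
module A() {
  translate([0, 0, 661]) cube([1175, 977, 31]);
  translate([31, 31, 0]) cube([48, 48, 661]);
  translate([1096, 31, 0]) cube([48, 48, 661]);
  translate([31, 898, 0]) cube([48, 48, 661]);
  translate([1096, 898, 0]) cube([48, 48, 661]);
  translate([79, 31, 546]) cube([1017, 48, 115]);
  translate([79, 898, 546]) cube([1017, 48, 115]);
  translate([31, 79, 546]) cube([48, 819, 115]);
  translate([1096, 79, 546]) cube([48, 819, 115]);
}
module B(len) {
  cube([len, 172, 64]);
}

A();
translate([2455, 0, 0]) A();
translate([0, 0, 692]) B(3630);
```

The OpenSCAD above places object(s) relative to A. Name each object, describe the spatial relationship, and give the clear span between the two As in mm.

Second table starts at x = 2455; first ends at x = 1175; clear span = 2455 − 1175 = 1280 mm.

A is a table. B is a beam. A beam spans the tops of two tables. The clear span between the two tables is 1280 mm.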